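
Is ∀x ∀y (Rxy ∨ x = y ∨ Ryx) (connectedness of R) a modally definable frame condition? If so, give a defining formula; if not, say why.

Not definable by any modal formula

Any modally definable frame class is closed under disjoint unions.
Take 3 disjoint single-world reflexive frames: each is trivially connected, but their disjoint union has 3 worlds with no edge between distinct components, so it is not connected.
Hence connectedness of R is not modally definable.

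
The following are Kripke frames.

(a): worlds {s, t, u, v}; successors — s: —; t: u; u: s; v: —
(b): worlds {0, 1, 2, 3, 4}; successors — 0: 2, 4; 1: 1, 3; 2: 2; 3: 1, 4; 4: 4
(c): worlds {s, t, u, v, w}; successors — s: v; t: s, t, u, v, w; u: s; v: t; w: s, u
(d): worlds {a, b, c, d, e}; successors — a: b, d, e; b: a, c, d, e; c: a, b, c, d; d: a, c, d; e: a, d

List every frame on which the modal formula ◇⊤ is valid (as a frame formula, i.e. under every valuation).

(b), (c), (d)

Frame correspondent (Sahlqvist): ∀x ∃y Rxy — i.e. seriality.
(a): fails — world s has no successor.
(b): ✓.
(c): ✓.
(d): ✓.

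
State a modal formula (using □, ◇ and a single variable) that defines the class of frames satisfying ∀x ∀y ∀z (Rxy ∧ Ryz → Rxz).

The condition is transitivity. The 4 schema □s → □□s defines it.
Suppose □s→□□s is valid. Take Rxy, Ryz and set V(s)={w : Rxw}. Then □s at x, so □□s at x, so □s at y, so s at z, i.e. Rxz.

□s → □□s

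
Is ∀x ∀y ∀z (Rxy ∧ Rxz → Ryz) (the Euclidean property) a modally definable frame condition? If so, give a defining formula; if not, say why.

Yes: it is the Euclidean property, defined by the 5 schema ◇p → □◇p.
Suppose ◇p→□◇p is valid. Take Rxy, Rxz and set V(p)={y}. Then ◇p at x, so □◇p at x, so ◇p at z, so some w with Rzw has p; w=y, i.e. Rzy. By symmetry of the argument, Ryz.

Yes — defined by ◇p → □◇p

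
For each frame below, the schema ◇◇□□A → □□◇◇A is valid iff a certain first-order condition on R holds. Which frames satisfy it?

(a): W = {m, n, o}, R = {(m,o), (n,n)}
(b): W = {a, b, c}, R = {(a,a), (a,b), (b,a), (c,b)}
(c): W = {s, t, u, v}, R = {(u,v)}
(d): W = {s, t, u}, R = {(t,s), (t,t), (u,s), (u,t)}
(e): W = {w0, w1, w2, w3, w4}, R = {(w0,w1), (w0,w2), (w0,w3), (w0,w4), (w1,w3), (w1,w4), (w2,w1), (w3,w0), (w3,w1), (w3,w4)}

This is the axiom for a generalized confluence (Geach) condition; its first-order frame correspondent is ∀x ∀y ∀z ((xR²y ∧ xR²z) → ∃w (yR²w ∧ zR²w)).
(a): ✓.
(b): ✓.
(c): ✓.
(d): fails — tR²s, tR²s but no w with sR²w and sR²w.
(e): fails — w0R²w0, w0R²w4 but no w with w0R²w and w4R²w.
Valid on: (a), (b), (c).

(a), (b), (c)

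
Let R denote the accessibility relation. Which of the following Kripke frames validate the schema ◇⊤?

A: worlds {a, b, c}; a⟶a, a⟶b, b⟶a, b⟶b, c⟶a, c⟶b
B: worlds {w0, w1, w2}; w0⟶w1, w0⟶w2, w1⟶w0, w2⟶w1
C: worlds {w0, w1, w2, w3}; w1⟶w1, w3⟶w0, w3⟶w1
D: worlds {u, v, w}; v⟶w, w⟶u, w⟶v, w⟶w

This is the axiom for seriality; its first-order frame correspondent is ∀x ∃y Rxy.
A: satisfies the condition.
B: satisfies the condition.
C: fails — world w0 has no successor.
D: fails — world u has no successor.
Valid on: A, B.

A, B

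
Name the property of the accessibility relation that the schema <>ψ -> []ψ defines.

Suppose ◇ψ→□ψ is valid. Take Rxy, Rxz and set V(ψ)={y}. Then ◇ψ at x, so □ψ at x, so ψ at z, i.e. z=y.
Conversely, on a frame with partial functionality the schema holds at every world under every valuation.
Frame condition: forall x forall y forall z (Rxy & Rxz -> y = z).

partial functionality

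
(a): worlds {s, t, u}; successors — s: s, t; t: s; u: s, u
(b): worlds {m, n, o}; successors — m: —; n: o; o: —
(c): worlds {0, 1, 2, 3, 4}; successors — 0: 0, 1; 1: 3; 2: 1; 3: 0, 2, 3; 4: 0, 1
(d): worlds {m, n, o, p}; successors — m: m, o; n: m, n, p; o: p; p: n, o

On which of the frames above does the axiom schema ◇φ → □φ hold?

(b)

This is the axiom for partial functionality; its first-order frame correspondent is ∀x ∀y ∀z (Rxy ∧ Rxz → y = z).
(a): fails — s sees both s and t.
(b): satisfies the condition.
(c): fails — 0 sees both 0 and 1.
(d): fails — m sees both m and o.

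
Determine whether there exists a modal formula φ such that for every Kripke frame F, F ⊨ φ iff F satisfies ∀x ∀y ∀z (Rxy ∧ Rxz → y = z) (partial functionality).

Yes — defined by ◇q → □q

This is a Sahlqvist condition; the CD axiom ◇q → □q defines it.
Suppose ◇q→□q is valid. Take Rxy, Rxz and set V(q)={y}. Then ◇q at x, so □q at x, so q at z, i.e. z=y.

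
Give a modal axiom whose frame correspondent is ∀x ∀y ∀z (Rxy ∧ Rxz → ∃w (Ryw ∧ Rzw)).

◇□q → □◇q

This is convergence; the standard corresponding axiom is .2: ◇□q → □◇q.
Suppose ◇□q→□◇q is valid. Take Rxy, Rxz and set V(q)={w : Ryw}. Then □q at y so ◇□q at x, so □◇q at x, so ◇q at z, giving w with Rzw and Ryw.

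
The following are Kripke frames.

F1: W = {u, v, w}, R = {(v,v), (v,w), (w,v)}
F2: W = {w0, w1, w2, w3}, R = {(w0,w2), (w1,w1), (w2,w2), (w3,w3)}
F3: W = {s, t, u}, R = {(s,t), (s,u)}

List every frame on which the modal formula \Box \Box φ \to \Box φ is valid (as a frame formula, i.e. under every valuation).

The schema corresponds to density: \forall x \forall y (Rxy \to \exists z (Rxz \wedge Rzy)).
F1: ✓.
F2: ✓.
F3: fails — Rsu but no z with Rsz and Rzu.
Valid on: F1, F2.

F1, F2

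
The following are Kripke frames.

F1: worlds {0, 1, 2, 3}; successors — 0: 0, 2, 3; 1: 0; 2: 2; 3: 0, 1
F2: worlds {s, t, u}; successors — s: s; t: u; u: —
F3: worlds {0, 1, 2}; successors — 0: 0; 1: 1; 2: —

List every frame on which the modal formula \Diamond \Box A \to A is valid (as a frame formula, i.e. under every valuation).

F3

The schema corresponds to symmetry: \forall x \forall y (Rxy \to Ryx).
F1: fails — R10 but not R01.
F2: fails — Rtu but not Rut.
F3: satisfies the condition.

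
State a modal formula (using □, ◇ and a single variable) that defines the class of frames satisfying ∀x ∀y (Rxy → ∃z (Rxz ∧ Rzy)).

A defining formula is □□r → □r (the C4 axiom).
Suppose □□r→□r is valid. Take Rxy and set V(r)={w : xR²w}. Then □□r at x, so □r at x, so r at y, i.e. ∃z(Rxz∧Rzy).

□□r → □r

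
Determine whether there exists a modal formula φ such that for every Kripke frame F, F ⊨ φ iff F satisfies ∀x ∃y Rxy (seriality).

The condition is seriality. A defining modal formula is □r → ◇r.
Suppose □r→◇r is valid. At any x set V(r)=W. Then □r at x, so ◇r at x, so x has a successor.

Yes — defined by □r → ◇r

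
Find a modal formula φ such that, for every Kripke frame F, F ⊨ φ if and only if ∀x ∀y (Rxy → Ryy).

The condition is shift-reflexivity. The T□ schema □(□ψ → ψ) defines it.
Suppose □(□ψ→ψ) is valid. Take Rxy and set V(ψ)={w : Ryw}. Then at y, □ψ holds; since □(□ψ→ψ) at x, □ψ→ψ at y, so ψ at y, i.e. Ryy.

□(□ψ → ψ)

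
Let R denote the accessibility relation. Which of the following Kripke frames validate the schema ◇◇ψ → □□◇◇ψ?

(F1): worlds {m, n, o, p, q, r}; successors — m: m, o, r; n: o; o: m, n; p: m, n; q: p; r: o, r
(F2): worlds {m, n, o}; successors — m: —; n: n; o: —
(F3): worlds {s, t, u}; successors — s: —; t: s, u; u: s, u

This is the axiom for a generalized confluence (Geach) condition; its first-order frame correspondent is ∀x ∀y ∀z ((xR²y ∧ xR²z) → ∃w (y = w ∧ zR²w)).
(F1): fails — mR²n, mR²o but no w with n=w and oR²w.
(F2): condition met.
(F3): fails — tR²s, tR²s but no w with s=w and sR²w.
Valid on: (F2).

(F2)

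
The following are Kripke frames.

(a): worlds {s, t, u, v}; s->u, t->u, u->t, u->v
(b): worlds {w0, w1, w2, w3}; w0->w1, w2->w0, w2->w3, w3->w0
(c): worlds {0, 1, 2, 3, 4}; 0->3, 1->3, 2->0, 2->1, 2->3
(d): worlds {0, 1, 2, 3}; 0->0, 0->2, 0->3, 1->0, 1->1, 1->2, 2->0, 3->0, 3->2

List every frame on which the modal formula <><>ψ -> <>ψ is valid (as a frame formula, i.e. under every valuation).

The schema corresponds to transitivity: forall x forall y forall z (Rxy & Ryz -> Rxz).
(a): fails — Rsu and Ruv but not Rsv.
(b): fails — Rw3w0 and Rw0w1 but not Rw3w1.
(c): condition met.
(d): fails — R10 and R03 but not R13.
Valid on: (c).

(c)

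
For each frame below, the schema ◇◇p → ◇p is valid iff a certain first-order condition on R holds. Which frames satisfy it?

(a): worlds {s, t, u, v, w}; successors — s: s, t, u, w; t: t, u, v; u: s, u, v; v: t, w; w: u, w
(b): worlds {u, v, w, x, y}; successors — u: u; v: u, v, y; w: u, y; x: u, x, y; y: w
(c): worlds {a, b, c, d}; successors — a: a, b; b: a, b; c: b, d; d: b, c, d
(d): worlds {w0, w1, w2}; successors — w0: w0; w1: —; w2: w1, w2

(d)

This is the axiom for transitivity; its first-order frame correspondent is ∀x ∀y ∀z (Rxy ∧ Ryz → Rxz).
(a): fails — Ruv and Rvt but not Rut.
(b): fails — Ryw and Rwu but not Ryu.
(c): fails — Rcd and Rdc but not Rcc.
(d): condition met.
Valid on: (d).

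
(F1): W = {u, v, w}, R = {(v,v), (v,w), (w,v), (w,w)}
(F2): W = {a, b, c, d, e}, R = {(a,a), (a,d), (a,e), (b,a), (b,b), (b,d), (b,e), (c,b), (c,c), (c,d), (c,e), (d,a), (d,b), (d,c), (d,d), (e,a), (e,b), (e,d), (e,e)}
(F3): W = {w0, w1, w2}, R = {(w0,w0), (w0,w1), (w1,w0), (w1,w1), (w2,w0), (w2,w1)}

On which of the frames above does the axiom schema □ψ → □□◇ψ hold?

(F1), (F2), (F3)

This is the axiom for a generalized confluence (Geach) condition; its first-order frame correspondent is ∀x ∀z (xR²z → ∃w (xRw ∧ zRw)).
(F1): satisfies the condition.
(F2): satisfies the condition.
(F3): satisfies the condition.
Valid on: (F1), (F2), (F3).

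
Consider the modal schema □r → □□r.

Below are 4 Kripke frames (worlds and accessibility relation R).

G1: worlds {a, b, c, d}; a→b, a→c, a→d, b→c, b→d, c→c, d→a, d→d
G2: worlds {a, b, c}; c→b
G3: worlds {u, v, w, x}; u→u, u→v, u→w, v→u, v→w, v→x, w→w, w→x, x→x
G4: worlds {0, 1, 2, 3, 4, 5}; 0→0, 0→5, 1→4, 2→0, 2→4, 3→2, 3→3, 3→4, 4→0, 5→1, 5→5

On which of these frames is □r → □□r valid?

G2

This is the axiom for transitivity; its first-order frame correspondent is ∀x ∀y ∀z (Rxy ∧ Ryz → Rxz).
G1: fails — Rad and Rda but not Raa.
G2: satisfies the condition.
G3: fails — Ruv and Rvx but not Rux.
G4: fails — R34 and R40 but not R30.
Valid on: G2.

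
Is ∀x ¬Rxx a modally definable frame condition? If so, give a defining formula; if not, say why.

No — not modally definable

If a class were modally definable it would be closed under surjective bounded morphisms (Goldblatt–Thomason).
The 3-cycle (worlds a,b,c with a→b→c→a) is irreflexive, and the map sending every world to a single reflexive point • is a surjective bounded morphism (forth: every edge maps to (•,•); back: every world has a successor). So any modal formula valid on the 3-cycle is also valid on the reflexive point, which is not irreflexive.
Hence irreflexivity is not modally definable.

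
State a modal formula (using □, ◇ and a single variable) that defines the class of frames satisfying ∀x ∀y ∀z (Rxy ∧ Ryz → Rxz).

□p → □□p

A defining formula is □p → □□p (the 4 axiom).
Suppose □p→□□p is valid. Take Rxy, Ryz and set V(p)={w : Rxw}. Then □p at x, so □□p at x, so □p at y, so p at z, i.e. Rxz.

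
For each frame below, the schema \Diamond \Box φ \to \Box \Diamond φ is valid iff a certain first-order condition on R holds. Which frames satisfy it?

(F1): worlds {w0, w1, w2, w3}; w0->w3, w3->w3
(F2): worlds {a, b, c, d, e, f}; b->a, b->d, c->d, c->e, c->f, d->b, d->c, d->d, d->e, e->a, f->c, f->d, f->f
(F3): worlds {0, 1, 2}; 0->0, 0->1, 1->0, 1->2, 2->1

Frame correspondent (Sahlqvist): \forall x \forall y \forall z (Rxy \wedge Rxz \to \exists w (Ryw \wedge Rzw)) — i.e. convergence.
(F1): holds.
(F2): fails — Rba and Rba but a and a have no common successor.
(F3): holds.

(F1), (F3)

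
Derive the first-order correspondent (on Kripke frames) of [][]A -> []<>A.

forall x forall z (xRz -> exists w (x R^2 w & zRw))

This is a Sahlqvist (Geach-type) schema ◇^0□^2A → □^1◇^1A.
Minimal-valuation argument: fix x; take any y with xR^0y and any z with xR^1z. Set V(A) to the set of worlds R-reachable from y in exactly 2 steps. Then □^2A holds at y, so the antecedent holds at x; validity forces ◇^1A at z, giving a w with zR^1w and yR^2w.
First-order correspondent: forall x forall z (xRz -> exists w (x R^2 w & zRw)).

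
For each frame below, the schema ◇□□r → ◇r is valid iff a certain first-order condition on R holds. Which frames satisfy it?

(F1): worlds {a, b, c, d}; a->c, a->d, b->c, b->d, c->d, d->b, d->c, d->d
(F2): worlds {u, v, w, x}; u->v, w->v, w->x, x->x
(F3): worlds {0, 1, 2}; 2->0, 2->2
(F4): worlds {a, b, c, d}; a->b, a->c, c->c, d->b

(F1)

Frame correspondent (Sahlqvist): ∀x ∀y (xRy → ∃w (yR²w ∧ xRw)) — i.e. a generalized confluence (Geach) condition.
(F1): condition met.
(F2): fails — uRv but no t with vR²t and uRt.
(F3): fails — 2R0 but no w with 0R²w and 2Rw.
(F4): fails — aRb but no w with bR²w and aRw.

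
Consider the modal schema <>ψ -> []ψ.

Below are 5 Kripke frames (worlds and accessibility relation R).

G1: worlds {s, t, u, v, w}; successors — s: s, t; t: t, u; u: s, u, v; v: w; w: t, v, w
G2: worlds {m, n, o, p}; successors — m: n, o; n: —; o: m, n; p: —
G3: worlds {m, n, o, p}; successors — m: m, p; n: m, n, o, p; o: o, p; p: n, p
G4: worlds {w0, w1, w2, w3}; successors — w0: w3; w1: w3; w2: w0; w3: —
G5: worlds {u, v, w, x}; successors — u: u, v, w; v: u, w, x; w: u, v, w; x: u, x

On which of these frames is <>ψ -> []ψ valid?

Frame correspondent (Sahlqvist): forall x forall y forall z (Rxy & Rxz -> y = z) — i.e. partial functionality.
G1: fails — s sees both s and t.
G2: fails — m sees both n and o.
G3: fails — m sees both m and p.
G4: condition met.
G5: fails — u sees both u and v.
Valid on: G4.

G4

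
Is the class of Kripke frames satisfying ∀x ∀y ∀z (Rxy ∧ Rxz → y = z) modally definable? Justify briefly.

Yes: it is partial functionality, defined by the CD schema ◇p → □p.
Suppose ◇p→□p is valid. Take Rxy, Rxz and set V(p)={y}. Then ◇p at x, so □p at x, so p at z, i.e. z=y.

Definable; ◇p → □p defines it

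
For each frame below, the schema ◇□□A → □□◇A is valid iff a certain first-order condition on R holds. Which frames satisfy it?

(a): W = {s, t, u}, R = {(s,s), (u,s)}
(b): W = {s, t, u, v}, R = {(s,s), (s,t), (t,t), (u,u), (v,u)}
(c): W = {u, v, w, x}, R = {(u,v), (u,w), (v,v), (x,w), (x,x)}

(a), (b)

This is the axiom for a generalized confluence (Geach) condition; its first-order frame correspondent is ∀x ∀y ∀z ((xRy ∧ xR²z) → ∃w (yR²w ∧ zRw)).
(a): condition met.
(b): condition met.
(c): fails — uRw, uR²v but no t with wR²t and vRt.
Valid on: (a), (b).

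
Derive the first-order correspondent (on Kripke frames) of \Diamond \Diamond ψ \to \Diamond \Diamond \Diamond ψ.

This is a Sahlqvist (Geach-type) schema ◇^2□^0ψ → □^0◇^3ψ.
Minimal-valuation argument: fix x; take any y with xR^2y and any z with xR^0z. Set V(ψ) to the set of worlds R-reachable from y in exactly 0 steps. Then □^0ψ holds at y, so the antecedent holds at x; validity forces ◇^3ψ at z, giving a w with zR^3w and yR^0w.
First-order correspondent: \forall x \forall y (x R^2 y \to \exists w (y = w \wedge x R^3 w)).

\forall x \forall y (x R^2 y \to \exists w (y = w \wedge x R^3 w))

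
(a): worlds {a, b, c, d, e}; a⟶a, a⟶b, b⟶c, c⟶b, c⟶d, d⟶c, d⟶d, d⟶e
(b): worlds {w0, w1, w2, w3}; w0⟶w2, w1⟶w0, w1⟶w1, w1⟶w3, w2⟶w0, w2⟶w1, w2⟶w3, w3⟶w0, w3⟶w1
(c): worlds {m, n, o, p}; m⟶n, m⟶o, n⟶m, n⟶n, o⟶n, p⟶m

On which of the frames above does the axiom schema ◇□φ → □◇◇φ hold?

(c)

Frame correspondent (Sahlqvist): ∀x ∀y ∀z ((xRy ∧ xRz) → ∃w (yRw ∧ zR²w)) — i.e. a generalized confluence (Geach) condition.
(a): fails — aRb, aRb but no w with bRw and bR²w.
(b): fails — w1Rw0, w1Rw0 but no w with w0Rw and w0R²w.
(c): holds.
Valid on: (c).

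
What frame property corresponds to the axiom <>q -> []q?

Suppose ◇q→□q is valid. Take Rxy, Rxz and set V(q)={y}. Then ◇q at x, so □q at x, so q at z, i.e. z=y.

partial functionality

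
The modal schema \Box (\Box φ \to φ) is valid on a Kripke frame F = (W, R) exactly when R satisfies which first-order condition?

Shift-reflexivity

Suppose □(□φ→φ) is valid. Take Rxy and set V(φ)={w : Ryw}. Then at y, □φ holds; since □(□φ→φ) at x, □φ→φ at y, so φ at y, i.e. Ryy.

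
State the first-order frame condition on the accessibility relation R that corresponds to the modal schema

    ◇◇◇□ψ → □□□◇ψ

This is a Sahlqvist (Geach-type) schema ◇^3□^1ψ → □^3◇^1ψ.
Minimal-valuation argument: fix x; take any y with xR^3y and any z with xR^3z. Set V(ψ) to the set of worlds R-reachable from y in exactly 1 step. Then □^1ψ holds at y, so the antecedent holds at x; validity forces ◇^1ψ at z, giving a w with zR^1w and yR^1w.
First-order correspondent: ∀x ∀y ∀z ((xR³y ∧ xR³z) → ∃w (yRw ∧ zRw)).

∀x ∀y ∀z ((xR³y ∧ xR³z) → ∃w (yRw ∧ zRw))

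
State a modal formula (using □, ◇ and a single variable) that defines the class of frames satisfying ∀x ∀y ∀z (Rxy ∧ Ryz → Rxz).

A defining formula is □s → □□s (the 4 axiom).

□s → □□s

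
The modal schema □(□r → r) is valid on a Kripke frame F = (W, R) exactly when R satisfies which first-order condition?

Suppose □(□r→r) is valid. Take Rxy and set V(r)={w : Ryw}. Then at y, □r holds; since □(□r→r) at x, □r→r at y, so r at y, i.e. Ryy.
The converse is a direct semantic check.
So the correspondent is shift-reflexivity.

shift-reflexivity: ∀x ∀y (Rxy → Ryy)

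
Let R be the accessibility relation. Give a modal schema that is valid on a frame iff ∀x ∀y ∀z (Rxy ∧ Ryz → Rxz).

The condition is transitivity. The 4 schema □s → □□s defines it.
Suppose □s→□□s is valid. Take Rxy, Ryz and set V(s)={w : Rxw}. Then □s at x, so □□s at x, so □s at y, so s at z, i.e. Rxz.

□s → □□s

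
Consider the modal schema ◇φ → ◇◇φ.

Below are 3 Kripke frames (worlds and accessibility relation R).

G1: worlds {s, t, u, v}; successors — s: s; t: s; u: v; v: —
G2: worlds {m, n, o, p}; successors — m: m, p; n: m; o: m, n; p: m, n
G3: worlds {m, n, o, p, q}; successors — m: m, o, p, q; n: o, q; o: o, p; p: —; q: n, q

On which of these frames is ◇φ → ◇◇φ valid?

The schema corresponds to a generalized confluence (Geach) condition: ∀x ∀y (xRy → ∃w (y = w ∧ xR²w)).
G1: fails — uRv but no w with v=w and uR²w.
G2: fails — oRn but no w with n=w and oR²w.
G3: condition met.

G3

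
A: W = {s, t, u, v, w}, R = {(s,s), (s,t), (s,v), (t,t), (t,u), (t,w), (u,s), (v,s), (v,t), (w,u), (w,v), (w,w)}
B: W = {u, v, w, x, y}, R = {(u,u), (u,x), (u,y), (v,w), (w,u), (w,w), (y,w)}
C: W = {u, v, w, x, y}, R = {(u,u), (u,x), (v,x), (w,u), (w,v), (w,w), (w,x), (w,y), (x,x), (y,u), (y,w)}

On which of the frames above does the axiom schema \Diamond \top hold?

The schema corresponds to seriality: \forall x \exists y Rxy.
A: satisfies the condition.
B: fails — world x has no successor.
C: satisfies the condition.
Valid on: A, C.

A, C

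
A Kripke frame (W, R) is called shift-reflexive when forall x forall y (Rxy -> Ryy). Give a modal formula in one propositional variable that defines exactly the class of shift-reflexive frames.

The condition is shift-reflexivity. The T□ schema □(□r → r) defines it.
Suppose □(□r→r) is valid. Take Rxy and set V(r)={w : Ryw}. Then at y, □r holds; since □(□r→r) at x, □r→r at y, so r at y, i.e. Ryy.

□(□r → r)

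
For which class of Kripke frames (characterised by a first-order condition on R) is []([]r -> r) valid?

shift-reflexivity

Suppose □(□r→r) is valid. Take Rxy and set V(r)={w : Ryw}. Then at y, □r holds; since □(□r→r) at x, □r→r at y, so r at y, i.e. Ryy.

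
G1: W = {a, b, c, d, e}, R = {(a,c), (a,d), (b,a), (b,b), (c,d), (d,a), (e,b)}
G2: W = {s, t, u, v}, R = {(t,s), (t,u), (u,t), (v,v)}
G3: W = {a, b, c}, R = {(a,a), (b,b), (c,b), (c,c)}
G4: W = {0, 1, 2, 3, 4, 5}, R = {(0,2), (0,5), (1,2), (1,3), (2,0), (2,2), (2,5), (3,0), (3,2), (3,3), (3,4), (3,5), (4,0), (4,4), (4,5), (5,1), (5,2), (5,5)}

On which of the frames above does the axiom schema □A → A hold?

The schema corresponds to reflexivity: ∀x Rxx.
G1: fails — world a does not see itself.
G2: fails — world s does not see itself.
G3: condition met.
G4: fails — world 0 does not see itself.

G3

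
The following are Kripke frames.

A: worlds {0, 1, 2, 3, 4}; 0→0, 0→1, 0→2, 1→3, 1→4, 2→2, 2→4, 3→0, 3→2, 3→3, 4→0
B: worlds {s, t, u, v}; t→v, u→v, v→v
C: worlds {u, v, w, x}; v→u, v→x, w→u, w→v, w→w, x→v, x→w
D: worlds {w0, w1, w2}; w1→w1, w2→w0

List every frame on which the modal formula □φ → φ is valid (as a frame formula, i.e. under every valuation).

This is the axiom for reflexivity; its first-order frame correspondent is ∀x Rxx.
A: fails — world 1 does not see itself.
B: fails — world s does not see itself.
C: fails — world u does not see itself.
D: fails — world w0 does not see itself.
Valid on no frame.

none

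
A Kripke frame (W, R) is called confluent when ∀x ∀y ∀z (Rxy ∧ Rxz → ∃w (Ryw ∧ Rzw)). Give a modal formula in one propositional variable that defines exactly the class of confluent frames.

A defining formula is ◇□s → □◇s (the .2 axiom).

◇□s → □◇s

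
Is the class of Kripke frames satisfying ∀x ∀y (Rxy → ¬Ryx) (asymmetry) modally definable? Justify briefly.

If a class were modally definable it would be closed under surjective bounded morphisms (Goldblatt–Thomason).
The 5-cycle (worlds 0,1,2,3,4 with 0→1→2→3→4→0) is asymmetric. Mapping every world to a single reflexive point • is a surjective bounded morphism, and the reflexive point is not asymmetric (R•• but asymmetry requires ¬R••).
Hence asymmetry is not modally definable.

No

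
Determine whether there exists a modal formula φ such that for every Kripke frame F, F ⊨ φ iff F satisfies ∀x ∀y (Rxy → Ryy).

Yes — defined by □(□r → r)

Yes: it is shift-reflexivity, defined by the T□ schema □(□r → r).
Suppose □(□r→r) is valid. Take Rxy and set V(r)={w : Ryw}. Then at y, □r holds; since □(□r→r) at x, □r→r at y, so r at y, i.e. Ryy.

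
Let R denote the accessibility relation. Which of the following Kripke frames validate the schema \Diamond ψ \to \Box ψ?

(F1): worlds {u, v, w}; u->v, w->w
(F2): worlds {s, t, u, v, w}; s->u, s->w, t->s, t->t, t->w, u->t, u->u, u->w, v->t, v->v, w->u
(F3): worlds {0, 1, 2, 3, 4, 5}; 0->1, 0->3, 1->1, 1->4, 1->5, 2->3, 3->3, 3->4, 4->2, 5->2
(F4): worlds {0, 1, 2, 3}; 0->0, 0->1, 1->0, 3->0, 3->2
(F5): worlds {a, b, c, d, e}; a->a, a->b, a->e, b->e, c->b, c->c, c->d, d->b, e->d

(F1)

This is the axiom for partial functionality; its first-order frame correspondent is \forall x \forall y \forall z (Rxy \wedge Rxz \to y = z).
(F1): satisfies the condition.
(F2): fails — s sees both u and w.
(F3): fails — 0 sees both 1 and 3.
(F4): fails — 0 sees both 0 and 1.
(F5): fails — a sees both a and b.
Valid on: (F1).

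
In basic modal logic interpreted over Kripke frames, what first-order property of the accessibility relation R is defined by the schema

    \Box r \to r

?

This is the T axiom.
It corresponds to reflexivity: \forall x Rxx.

reflexivity: \forall x Rxx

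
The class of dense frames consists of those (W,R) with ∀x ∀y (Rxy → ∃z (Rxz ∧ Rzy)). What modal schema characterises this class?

The condition is density. The C4 schema □□s → □s defines it.
Suppose □□s→□s is valid. Take Rxy and set V(s)={w : xR²w}. Then □□s at x, so □s at x, so s at y, i.e. ∃z(Rxz∧Rzy).

□□s → □s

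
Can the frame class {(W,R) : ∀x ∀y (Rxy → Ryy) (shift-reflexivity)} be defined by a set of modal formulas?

Definable; □(□r → r) defines it

The condition is shift-reflexivity. A defining modal formula is □(□r → r).
Suppose □(□r→r) is valid. Take Rxy and set V(r)={w : Ryw}. Then at y, □r holds; since □(□r→r) at x, □r→r at y, so r at y, i.e. Ryy.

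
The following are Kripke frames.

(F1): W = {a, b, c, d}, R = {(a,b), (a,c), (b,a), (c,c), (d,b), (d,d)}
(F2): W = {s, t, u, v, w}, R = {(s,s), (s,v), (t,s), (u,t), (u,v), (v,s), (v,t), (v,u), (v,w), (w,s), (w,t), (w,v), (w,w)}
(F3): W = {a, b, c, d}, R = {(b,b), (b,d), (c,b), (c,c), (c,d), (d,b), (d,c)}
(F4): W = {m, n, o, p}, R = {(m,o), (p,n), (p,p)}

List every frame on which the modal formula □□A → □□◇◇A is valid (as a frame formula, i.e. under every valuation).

(F1), (F2), (F3)

The schema corresponds to a generalized confluence (Geach) condition: ∀x ∀z (xR²z → ∃w (xR²w ∧ zR²w)).
(F1): ✓.
(F2): ✓.
(F3): ✓.
(F4): fails — pR²n but no w with pR²w and nR²w.
Valid on: (F1), (F2), (F3).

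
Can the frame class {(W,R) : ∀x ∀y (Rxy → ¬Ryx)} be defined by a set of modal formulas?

Modal frame validity is preserved under surjective bounded morphisms.
The 5-cycle (worlds a,b,c,d,e with a→b→c→d→e→a) is asymmetric. Mapping every world to a single reflexive point • is a surjective bounded morphism, and the reflexive point is not asymmetric (R•• but asymmetry requires ¬R••).
So no modal formula (or set of formulas) defines exactly the asymmetric frames.

Not modally definable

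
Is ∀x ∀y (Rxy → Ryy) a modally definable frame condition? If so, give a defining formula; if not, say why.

Yes, by □(□q → q)

The condition is shift-reflexivity. A defining modal formula is □(□q → q).
Suppose □(□q→q) is valid. Take Rxy and set V(q)={w : Ryw}. Then at y, □q holds; since □(□q→q) at x, □q→q at y, so q at y, i.e. Ryy.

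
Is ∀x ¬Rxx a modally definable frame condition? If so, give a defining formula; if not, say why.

If a class were modally definable it would be closed under surjective bounded morphisms (Goldblatt–Thomason).
The 2-cycle (worlds 0,1 with 0→1→0) is irreflexive, and the map sending every world to a single reflexive point • is a surjective bounded morphism (forth: every edge maps to (•,•); back: every world has a successor). So any modal formula valid on the 2-cycle is also valid on the reflexive point, which is not irreflexive.
So the class is not modally definable.

Not definable by any modal formula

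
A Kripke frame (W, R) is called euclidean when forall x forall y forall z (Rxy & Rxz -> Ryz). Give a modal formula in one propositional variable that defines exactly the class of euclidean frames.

◇p → □◇p

This is the Euclidean property; the standard corresponding axiom is 5: ◇p → □◇p.
Suppose ◇p→□◇p is valid. Take Rxy, Rxz and set V(p)={y}. Then ◇p at x, so □◇p at x, so ◇p at z, so some w with Rzw has p; w=y, i.e. Rzy. By symmetry of the argument, Ryz.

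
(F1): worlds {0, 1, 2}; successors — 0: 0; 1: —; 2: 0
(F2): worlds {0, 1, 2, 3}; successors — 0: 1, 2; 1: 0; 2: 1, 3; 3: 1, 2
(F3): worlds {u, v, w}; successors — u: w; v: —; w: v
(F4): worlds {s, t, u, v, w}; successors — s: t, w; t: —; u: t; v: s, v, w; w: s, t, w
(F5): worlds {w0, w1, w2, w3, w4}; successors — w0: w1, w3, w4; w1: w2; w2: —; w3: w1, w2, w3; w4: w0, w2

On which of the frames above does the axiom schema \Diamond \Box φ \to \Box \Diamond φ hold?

(F1)

This is the axiom for convergence; its first-order frame correspondent is \forall x \forall y \forall z (Rxy \wedge Rxz \to \exists w (Ryw \wedge Rzw)).
(F1): condition met.
(F2): fails — R02 and R01 but 2 and 1 have no common successor.
(F3): fails — Rwv and Rwv but v and v have no common successor.
(F4): fails — Rsw and Rst but w and t have no common successor.
(F5): fails — Rw1w2 and Rw1w2 but w2 and w2 have no common successor.
Valid on: (F1).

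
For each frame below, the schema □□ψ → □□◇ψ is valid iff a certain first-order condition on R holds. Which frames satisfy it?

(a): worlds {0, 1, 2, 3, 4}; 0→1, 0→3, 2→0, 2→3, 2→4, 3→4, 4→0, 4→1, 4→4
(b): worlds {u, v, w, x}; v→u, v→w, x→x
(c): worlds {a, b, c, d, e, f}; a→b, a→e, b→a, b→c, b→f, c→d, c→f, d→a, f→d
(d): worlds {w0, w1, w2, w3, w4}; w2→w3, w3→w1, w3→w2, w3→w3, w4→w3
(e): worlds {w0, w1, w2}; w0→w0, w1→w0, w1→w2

(b), (e)

This is the axiom for a generalized confluence (Geach) condition; its first-order frame correspondent is ∀x ∀z (xR²z → ∃w (xR²w ∧ zRw)).
(a): fails — 2R²1 but no w with 2R²w and 1Rw.
(b): satisfies the condition.
(c): fails — aR²a but no w with aR²w and aRw.
(d): fails — w2R²w1 but no w with w2R²w and w1Rw.
(e): satisfies the condition.
Valid on: (b), (e).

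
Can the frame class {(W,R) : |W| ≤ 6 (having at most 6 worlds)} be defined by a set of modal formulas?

If a class were modally definable it would be closed under disjoint unions (Goldblatt–Thomason).
Any modal formula valid on each of 7 disjoint one-world frames is valid on their disjoint union (validity is preserved under disjoint unions). Each one-world frame has |W|=1≤6, but the union has |W|=7.
Hence having at most 6 worlds is not modally definable.

Not definable by any modal formula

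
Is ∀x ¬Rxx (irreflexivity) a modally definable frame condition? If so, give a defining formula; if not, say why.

Not modally definable

Any modally definable frame class is closed under surjective bounded morphisms.
The 4-cycle (worlds w0,w1,w2,w3 with w0→w1→w2→w3→w0) is irreflexive, and the map sending every world to a single reflexive point • is a surjective bounded morphism (forth: every edge maps to (•,•); back: every world has a successor). So any modal formula valid on the 4-cycle is also valid on the reflexive point, which is not irreflexive.
So no modal formula (or set of formulas) defines exactly the irreflexive frames.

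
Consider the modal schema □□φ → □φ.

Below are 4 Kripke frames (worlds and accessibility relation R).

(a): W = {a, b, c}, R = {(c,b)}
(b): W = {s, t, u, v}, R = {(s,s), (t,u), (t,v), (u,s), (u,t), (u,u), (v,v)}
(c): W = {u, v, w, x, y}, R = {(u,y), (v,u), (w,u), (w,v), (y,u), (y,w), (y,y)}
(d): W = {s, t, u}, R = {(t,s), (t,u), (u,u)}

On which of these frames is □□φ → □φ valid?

(b)

The schema corresponds to density: ∀x ∀y (Rxy → ∃z (Rxz ∧ Rzy)).
(a): fails — Rcb but no z with Rcz and Rzb.
(b): condition met.
(c): fails — Rvu but no z with Rvz and Rzu.
(d): fails — Rts but no z with Rtz and Rzs.
Valid on: (b).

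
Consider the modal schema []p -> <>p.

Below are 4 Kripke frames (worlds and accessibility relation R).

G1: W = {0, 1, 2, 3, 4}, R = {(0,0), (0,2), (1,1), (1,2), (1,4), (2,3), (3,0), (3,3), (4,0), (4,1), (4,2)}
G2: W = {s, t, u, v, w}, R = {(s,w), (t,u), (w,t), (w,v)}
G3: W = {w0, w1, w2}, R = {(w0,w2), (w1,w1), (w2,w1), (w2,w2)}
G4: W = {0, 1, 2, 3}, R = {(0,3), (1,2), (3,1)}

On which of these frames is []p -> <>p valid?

Frame correspondent (Sahlqvist): forall x exists y Rxy — i.e. seriality.
G1: satisfies the condition.
G2: fails — world u has no successor.
G3: satisfies the condition.
G4: fails — world 2 has no successor.

G1, G3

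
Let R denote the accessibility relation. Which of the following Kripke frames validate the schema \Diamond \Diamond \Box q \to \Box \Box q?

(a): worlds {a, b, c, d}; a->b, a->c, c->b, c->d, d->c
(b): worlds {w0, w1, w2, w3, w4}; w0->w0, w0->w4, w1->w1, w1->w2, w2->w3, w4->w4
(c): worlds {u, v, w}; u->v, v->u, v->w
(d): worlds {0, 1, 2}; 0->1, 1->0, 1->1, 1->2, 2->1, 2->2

This is the axiom for a generalized confluence (Geach) condition; its first-order frame correspondent is \forall x \forall y \forall z ((x R^2 y \wedge x R^2 z) \to \exists w (yRw \wedge z = w)).
(a): fails — aR²b, aR²b but no w with bRw and b=w.
(b): fails — w0R²w4, w0R²w0 but no w with w4Rw and w0=w.
(c): fails — uR²u, uR²u but no t with uRt and u=t.
(d): fails — 0R²0, 0R²0 but no w with 0Rw and 0=w.

none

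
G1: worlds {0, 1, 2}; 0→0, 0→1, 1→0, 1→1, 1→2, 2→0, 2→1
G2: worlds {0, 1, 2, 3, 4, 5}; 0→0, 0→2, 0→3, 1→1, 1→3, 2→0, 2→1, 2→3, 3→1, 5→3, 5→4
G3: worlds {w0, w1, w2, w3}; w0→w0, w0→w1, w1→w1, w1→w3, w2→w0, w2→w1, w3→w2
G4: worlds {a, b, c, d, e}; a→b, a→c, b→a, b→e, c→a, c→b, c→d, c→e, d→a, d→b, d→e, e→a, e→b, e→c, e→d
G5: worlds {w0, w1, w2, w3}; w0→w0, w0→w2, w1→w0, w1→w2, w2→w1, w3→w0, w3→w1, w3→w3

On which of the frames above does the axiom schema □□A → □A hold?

This is the axiom for density; its first-order frame correspondent is ∀x ∀y (Rxy → ∃z (Rxz ∧ Rzy)).
G1: holds.
G2: fails — R53 but no z with R5z and Rz3.
G3: fails — Rw3w2 but no z with Rw3z and Rzw2.
G4: fails — Rbe but no z with Rbz and Rze.
G5: fails — Rw2w1 but no z with Rw2z and Rzw1.
Valid on: G1.

G1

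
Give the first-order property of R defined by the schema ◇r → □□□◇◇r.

∀x ∀y ∀z ((xRy ∧ xR³z) → ∃w (y = w ∧ zR²w))

This is a Sahlqvist (Geach-type) schema ◇^1□^0r → □^3◇^2r.
Minimal-valuation argument: fix x; take any y with xR^1y and any z with xR^3z. Set V(r) to the set of worlds R-reachable from y in exactly 0 steps. Then □^0r holds at y, so the antecedent holds at x; validity forces ◇^2r at z, giving a w with zR^2w and yR^0w.
First-order correspondent: ∀x ∀y ∀z ((xRy ∧ xR³z) → ∃w (y = w ∧ zR²w)).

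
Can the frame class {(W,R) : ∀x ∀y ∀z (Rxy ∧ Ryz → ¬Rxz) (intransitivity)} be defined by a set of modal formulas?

No

If a class were modally definable it would be closed under surjective bounded morphisms (Goldblatt–Thomason).
The 3-cycle (worlds s,t,u with s→t→u→s) is intransitive. Mapping every world to a single reflexive point • is a surjective bounded morphism; the reflexive point is not intransitive (R••∧R•• but R••).
So no modal formula (or set of formulas) defines exactly the intransitive frames.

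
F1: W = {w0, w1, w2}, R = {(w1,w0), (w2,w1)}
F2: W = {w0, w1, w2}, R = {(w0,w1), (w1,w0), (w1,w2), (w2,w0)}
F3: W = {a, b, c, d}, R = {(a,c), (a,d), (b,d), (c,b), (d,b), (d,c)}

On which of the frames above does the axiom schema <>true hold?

F2, F3

The schema corresponds to seriality: forall x exists y Rxy.
F1: fails — world w0 has no successor.
F2: ✓.
F3: ✓.
Valid on: F2, F3.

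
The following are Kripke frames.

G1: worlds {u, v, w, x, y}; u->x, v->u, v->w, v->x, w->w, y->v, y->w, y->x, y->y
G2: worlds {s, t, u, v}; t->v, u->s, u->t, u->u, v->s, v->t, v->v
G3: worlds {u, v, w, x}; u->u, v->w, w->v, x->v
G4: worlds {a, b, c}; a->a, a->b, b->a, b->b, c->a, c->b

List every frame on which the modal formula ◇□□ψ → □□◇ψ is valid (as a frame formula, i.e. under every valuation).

The schema corresponds to a generalized confluence (Geach) condition: ∀x ∀y ∀z ((xRy ∧ xR²z) → ∃w (yR²w ∧ zRw)).
G1: fails — vRu, vR²w but no t with uR²t and wRt.
G2: fails — tRv, tR²s but no w with vR²w and sRw.
G3: satisfies the condition.
G4: satisfies the condition.

G3, G4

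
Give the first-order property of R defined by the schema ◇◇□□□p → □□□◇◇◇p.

∀x ∀y ∀z ((xR²y ∧ xR³z) → ∃w (yR³w ∧ zR³w))

This is a Sahlqvist (Geach-type) schema ◇^2□^3p → □^3◇^3p.
Minimal-valuation argument: fix x; take any y with xR^2y and any z with xR^3z. Set V(p) to the set of worlds R-reachable from y in exactly 3 steps. Then □^3p holds at y, so the antecedent holds at x; validity forces ◇^3p at z, giving a w with zR^3w and yR^3w.
First-order correspondent: ∀x ∀y ∀z ((xR²y ∧ xR³z) → ∃w (yR³w ∧ zR³w)).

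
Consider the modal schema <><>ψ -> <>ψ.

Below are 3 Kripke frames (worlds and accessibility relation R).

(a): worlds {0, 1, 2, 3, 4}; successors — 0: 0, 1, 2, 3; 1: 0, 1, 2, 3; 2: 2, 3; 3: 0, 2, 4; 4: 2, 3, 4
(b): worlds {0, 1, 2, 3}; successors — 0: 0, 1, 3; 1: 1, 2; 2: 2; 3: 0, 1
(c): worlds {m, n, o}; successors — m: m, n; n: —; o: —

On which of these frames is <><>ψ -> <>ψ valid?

(c)

This is the axiom for transitivity; its first-order frame correspondent is forall x forall y forall z (Rxy & Ryz -> Rxz).
(a): fails — R34 and R43 but not R33.
(b): fails — R31 and R12 but not R32.
(c): condition met.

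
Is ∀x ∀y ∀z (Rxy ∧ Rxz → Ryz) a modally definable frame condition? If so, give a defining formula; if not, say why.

Yes: it is the Euclidean property, defined by the 5 schema ◇q → □◇q.

Yes, by ◇q → □◇q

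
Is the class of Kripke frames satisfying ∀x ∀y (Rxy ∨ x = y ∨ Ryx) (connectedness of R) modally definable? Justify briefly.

Modal frame validity is preserved under disjoint unions.
Take 2 disjoint single-world reflexive frames: each is trivially connected, but their disjoint union has 2 worlds with no edge between distinct components, so it is not connected.
So no modal formula (or set of formulas) defines exactly the connected frames.

No — not modally definable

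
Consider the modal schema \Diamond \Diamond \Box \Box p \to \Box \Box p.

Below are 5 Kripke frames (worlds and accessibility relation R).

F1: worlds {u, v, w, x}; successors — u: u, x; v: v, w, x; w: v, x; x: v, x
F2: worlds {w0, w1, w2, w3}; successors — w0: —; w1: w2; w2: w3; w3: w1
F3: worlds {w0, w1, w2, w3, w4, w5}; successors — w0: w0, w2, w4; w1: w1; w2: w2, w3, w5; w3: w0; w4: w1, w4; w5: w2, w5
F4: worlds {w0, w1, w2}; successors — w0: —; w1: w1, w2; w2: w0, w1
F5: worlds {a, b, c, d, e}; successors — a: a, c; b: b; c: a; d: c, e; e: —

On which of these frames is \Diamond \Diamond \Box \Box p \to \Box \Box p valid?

The schema corresponds to a generalized confluence (Geach) condition: \forall x \forall y \forall z ((x R^2 y \wedge x R^2 z) \to \exists w (y R^2 w \wedge z = w)).
F1: fails — uR²v, uR²u but no t with vR²t and u=t.
F2: fails — w1R²w3, w1R²w3 but no w with w3R²w and w3=w.
F3: fails — w0R²w1, w0R²w0 but no w with w1R²w and w0=w.
F4: fails — w1R²w0, w1R²w0 but no w with w0R²w and w0=w.
F5: ✓.
Valid on: F5.

F5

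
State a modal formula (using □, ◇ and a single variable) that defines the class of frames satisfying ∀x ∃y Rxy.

This is seriality; the standard corresponding axiom is D: □r → ◇r.

□r → ◇r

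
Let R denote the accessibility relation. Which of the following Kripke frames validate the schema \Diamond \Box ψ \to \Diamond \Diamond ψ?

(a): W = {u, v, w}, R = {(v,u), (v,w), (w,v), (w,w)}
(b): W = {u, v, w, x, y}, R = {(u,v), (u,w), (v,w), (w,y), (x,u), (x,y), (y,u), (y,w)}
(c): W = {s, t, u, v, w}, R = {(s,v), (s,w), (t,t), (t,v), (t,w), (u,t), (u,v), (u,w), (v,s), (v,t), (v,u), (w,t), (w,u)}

Frame correspondent (Sahlqvist): \forall x \forall y (xRy \to \exists w (yRw \wedge x R^2 w)) — i.e. a generalized confluence (Geach) condition.
(a): fails — vRu but no t with uRt and vR²t.
(b): condition met.
(c): condition met.
Valid on: (b), (c).

(b), (c)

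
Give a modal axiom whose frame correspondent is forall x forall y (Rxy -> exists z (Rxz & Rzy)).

The condition is density. The C4 schema □□q → □q defines it.
Suppose □□q→□q is valid. Take Rxy and set V(q)={w : xR²w}. Then □□q at x, so □q at x, so q at y, i.e. ∃z(Rxz∧Rzy).

□□q → □q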